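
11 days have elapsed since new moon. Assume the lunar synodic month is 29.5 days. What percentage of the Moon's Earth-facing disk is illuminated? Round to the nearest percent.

85%

Phase angle: θ = 360°·(11 d)/(29.5 d) = 134.2°.
cos 134.2° = (-0.698), so f = (1 − (-0.698))/2 = 0.849, so 85%.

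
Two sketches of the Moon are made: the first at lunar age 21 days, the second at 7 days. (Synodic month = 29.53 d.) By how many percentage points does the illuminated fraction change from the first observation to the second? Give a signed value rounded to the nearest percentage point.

-16 percentage points

θ₁ = 360° × 21/29.53 = 256.0°, f₁ = (1 − cos θ₁)/2 = 0.621.
θ₂ = 360° × 7/29.53 = 85.3°, f₂ = (1 − cos θ₂)/2 = 0.459.
Change = f₂ − f₁ = -0.162 → -16 percentage points.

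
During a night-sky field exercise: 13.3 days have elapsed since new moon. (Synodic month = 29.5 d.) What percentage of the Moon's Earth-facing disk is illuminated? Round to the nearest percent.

98%

Phase angle: θ = 360°·(13.3 d)/(29.5 d) = 162.3°.
With cos θ = (-0.953), the lit fraction is (1 − (-0.953))/2 ≈ 0.976, so 98%.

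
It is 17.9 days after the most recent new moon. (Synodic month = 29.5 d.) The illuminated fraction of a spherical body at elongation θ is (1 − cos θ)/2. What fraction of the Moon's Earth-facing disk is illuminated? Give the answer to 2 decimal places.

The Moon has covered 17.9/29.5 of its cycle, so θ ≈ 360° × 17.9/29.5 = 218.4°.
cos 218.4° = (-0.783), so f = (1 − (-0.783))/2 = 0.892.

0.89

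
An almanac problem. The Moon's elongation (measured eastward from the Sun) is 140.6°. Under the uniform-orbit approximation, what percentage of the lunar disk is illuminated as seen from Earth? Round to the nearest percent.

Half-versine of 140.6°: (1 − (-0.773))/2 = 0.886, i.e. 89%.

89%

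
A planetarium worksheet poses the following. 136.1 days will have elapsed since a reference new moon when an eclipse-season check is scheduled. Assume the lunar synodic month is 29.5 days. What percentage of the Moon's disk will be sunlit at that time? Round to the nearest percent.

136.1 d spans 4 complete synodic months (4 × 29.5 = 118.00 d) plus 18.10 d.
The Moon has covered 18.10/29.5 of its cycle, so θ ≈ 360° × 18.10/29.5 = 220.9°.
With cos θ = (-0.756), the lit fraction is (1 − (-0.756))/2 ≈ 0.878, so 88%.

88%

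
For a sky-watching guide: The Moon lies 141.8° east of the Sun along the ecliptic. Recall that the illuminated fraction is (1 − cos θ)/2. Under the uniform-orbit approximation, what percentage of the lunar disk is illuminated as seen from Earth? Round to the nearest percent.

89%

f = (1 − cos 141.8°)/2 = (1 − (-0.786))/2 ≈ 0.893, i.e. 89%.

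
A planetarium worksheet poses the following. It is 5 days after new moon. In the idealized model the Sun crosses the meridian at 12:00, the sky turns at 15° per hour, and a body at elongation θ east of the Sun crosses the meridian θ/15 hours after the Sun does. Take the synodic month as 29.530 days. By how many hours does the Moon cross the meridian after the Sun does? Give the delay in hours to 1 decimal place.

The Moon has covered 5/29.530 of its cycle, so θ ≈ 360° × 5/29.530 = 61.0°.
At 15° of sky rotation per hour, 61.0° corresponds to a 4.06 h lag.
So the Moon crosses the meridian 4.06 h after the Sun.

4.1 h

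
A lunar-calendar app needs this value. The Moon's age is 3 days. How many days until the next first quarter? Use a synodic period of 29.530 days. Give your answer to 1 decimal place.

4.4 days

First quarter occurs at elongation 90°, i.e. at age 29.530 × 90/360 = 7.383 d.
So 4.383 days remain (7.383 − 3).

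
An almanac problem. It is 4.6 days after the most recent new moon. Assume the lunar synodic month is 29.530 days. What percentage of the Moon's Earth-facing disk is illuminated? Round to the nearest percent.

22%

Elongation θ = 360° × 4.6/29.530 ≈ 56.1°.
cos 56.1° = 0.558, so f = (1 − 0.558)/2 = 0.221, so 22%.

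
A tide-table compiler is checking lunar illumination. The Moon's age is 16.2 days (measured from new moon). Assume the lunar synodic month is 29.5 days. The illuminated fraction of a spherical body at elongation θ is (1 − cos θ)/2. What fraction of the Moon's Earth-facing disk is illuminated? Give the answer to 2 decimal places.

Elongation θ = 360° × 16.2/29.5 ≈ 197.7°.
Illuminated fraction = (1 − cos 197.7°)/2 = (1 − (-0.953))/2 ≈ 0.976.

0.98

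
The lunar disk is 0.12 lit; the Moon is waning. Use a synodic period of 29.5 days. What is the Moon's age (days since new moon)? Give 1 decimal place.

26.2 days

cos θ = 1 − 2f = 0.760, giving a principal value of 40.5°.
Waning ⇒ past full, so θ = 360° − 40.5° = 319.5°.
At 360°/29.5 d per day, 319.5° corresponds to 26.18 days.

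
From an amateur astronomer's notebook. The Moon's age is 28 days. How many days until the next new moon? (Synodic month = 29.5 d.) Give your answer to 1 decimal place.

1.5 days

One full lunation from the last new moon is 29.5 d; remaining = 29.5 − 28 = 1.500 d.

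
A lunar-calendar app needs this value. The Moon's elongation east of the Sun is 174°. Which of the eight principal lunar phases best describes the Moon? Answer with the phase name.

full moon

174° lies in the full moon sector of the 8-phase cycle.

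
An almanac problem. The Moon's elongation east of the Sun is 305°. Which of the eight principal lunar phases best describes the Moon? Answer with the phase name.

waning crescent

305° lies in the waning crescent sector of the 8-phase cycle.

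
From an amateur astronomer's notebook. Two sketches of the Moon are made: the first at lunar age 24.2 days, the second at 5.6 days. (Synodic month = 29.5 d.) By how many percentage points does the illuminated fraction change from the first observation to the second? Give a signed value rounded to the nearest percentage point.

θ₁ = 360° × 24.2/29.5 = 295.3°, f₁ = (1 − cos θ₁)/2 = 0.286.
θ₂ = 360° × 5.6/29.5 = 68.3°, f₂ = (1 − cos θ₂)/2 = 0.315.
Change = f₂ − f₁ = +0.029 → +3 percentage points.

+3 percentage points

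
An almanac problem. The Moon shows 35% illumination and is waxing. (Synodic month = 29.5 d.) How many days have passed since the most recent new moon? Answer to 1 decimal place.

Invert f = (1 − cos θ)/2 to get cos θ = 1 − 2(0.35) = 0.300, hence θ₀ = arccos 0.300 = 72.5°.
The Moon is waxing (0°–180°), so θ = 72.5° directly.
That fraction of the synodic month is 72.5/360 × 29.5 d ≈ 5.94 d.

5.9 days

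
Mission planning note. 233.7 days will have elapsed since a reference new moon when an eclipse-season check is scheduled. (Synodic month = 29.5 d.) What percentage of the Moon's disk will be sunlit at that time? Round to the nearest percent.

233.7/29.5 = 7.922 lunations, so 7 complete cycles and 27.20 d into the next.
Elongation θ = 360° × 27.20/29.5 ≈ 331.9°.
cos 331.9° = 0.882, so f = (1 − 0.882)/2 = 0.059, so 6%.

6%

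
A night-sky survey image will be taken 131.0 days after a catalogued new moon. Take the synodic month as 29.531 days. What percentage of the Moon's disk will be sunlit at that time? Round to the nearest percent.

96%

Reduce mod P: 131.0 − 4×29.531 = 12.88 d into the current lunation.
The Moon has covered 12.88/29.531 of its cycle, so θ ≈ 360° × 12.88/29.531 = 157.0°.
With cos θ = (-0.920), the lit fraction is (1 − (-0.920))/2 ≈ 0.960, so 96%.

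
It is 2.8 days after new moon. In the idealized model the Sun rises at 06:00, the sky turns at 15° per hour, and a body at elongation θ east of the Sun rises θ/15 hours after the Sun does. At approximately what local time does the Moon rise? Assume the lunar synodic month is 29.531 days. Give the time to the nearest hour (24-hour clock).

Elongation θ = 360° × 2.8/29.531 ≈ 34.1°.
The Moon trails the Sun by θ/15 = 34.1/15 ≈ 2.28 hours.
06:00 + 2.28 h ≈ 08:17 → 08:00 to the nearest hour.

08:00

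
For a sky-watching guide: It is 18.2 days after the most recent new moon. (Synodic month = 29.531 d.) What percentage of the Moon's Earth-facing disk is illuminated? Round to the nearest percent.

87%

Phase angle: θ = 360°·(18.2 d)/(29.531 d) = 221.9°.
With cos θ = (-0.745), the lit fraction is (1 − (-0.745))/2 ≈ 0.872, so 87%.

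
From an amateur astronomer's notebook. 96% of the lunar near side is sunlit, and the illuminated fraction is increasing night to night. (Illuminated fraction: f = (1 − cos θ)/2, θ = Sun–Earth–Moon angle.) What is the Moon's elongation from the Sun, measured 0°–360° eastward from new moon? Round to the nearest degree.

157°

cos θ = 1 − 2f = -0.920, giving a principal value of 156.9°.
Before full moon the principal value applies: θ = 156.9°.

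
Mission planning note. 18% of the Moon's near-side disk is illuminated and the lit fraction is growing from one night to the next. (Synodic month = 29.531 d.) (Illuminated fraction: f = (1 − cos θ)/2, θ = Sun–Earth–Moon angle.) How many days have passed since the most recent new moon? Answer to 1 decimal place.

4.1 days

From f = (1 − cos θ)/2: cos θ = 1 − 2×0.18 = 0.640; arccos → 50.2°.
Waxing ⇒ before full, so θ = 50.2°.
At 360°/29.531 d per day, 50.2° corresponds to 4.12 days.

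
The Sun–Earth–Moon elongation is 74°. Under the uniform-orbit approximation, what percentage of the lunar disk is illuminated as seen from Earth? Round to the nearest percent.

f = (1 − cos 74°)/2 = (1 − 0.276)/2 ≈ 0.362, i.e. 36%.

36%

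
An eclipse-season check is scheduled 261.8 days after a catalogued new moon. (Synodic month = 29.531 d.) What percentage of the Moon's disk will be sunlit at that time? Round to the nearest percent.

261.8/29.531 = 8.865 lunations, so 8 complete cycles and 25.55 d into the next.
Elongation θ = 360° × 25.55/29.531 ≈ 311.5°.
cos 311.5° = 0.663, so f = (1 − 0.663)/2 = 0.169, so 17%.

17%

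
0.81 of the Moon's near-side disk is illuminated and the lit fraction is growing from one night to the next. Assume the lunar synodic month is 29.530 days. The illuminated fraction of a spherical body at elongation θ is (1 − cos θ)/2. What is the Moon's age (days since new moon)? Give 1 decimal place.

From f = (1 − cos θ)/2: cos θ = 1 − 2×0.81 = -0.620; arccos → 128.3°.
Before full moon the principal value applies: θ = 128.3°.
At 360°/29.530 d per day, 128.3° corresponds to 10.53 days.

10.5 days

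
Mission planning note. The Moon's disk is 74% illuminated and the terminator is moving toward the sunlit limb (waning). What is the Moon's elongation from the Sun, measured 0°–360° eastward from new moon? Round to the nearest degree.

241°

Invert f = (1 − cos θ)/2 to get cos θ = 1 − 2(0.74) = -0.480, hence θ₀ = arccos -0.480 = 118.7°.
A waning Moon lies in 180°–360°, so θ = 360° − 118.7° = 241.3°.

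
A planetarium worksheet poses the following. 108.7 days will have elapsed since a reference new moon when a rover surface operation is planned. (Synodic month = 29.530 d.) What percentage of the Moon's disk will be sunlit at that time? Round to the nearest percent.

Reduce mod P: 108.7 − 3×29.530 = 20.11 d into the current lunation.
Phase angle: θ = 360°·(20.11 d)/(29.530 d) = 245.2°.
With cos θ = (-0.420), the lit fraction is (1 − (-0.420))/2 ≈ 0.710, so 71%.

71%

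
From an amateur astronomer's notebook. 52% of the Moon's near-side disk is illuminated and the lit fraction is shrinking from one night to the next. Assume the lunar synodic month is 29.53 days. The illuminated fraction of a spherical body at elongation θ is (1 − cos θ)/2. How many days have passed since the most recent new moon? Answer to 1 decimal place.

22.0 days

From f = (1 − cos θ)/2: cos θ = 1 − 2×0.52 = -0.040; arccos → 92.3°.
Waning ⇒ past full, so θ = 360° − 92.3° = 267.7°.
At 360°/29.53 d per day, 267.7° corresponds to 21.96 days.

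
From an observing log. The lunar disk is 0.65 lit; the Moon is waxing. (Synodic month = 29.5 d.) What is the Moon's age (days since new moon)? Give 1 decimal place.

cos θ = 1 − 2f = -0.300, giving a principal value of 107.5°.
Before full moon the principal value applies: θ = 107.5°.
At 360°/29.5 d per day, 107.5° corresponds to 8.81 days.

8.8 days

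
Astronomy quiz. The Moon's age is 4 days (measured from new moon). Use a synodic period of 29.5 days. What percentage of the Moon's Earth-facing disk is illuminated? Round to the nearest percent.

17%

Phase angle: θ = 360°·(4 d)/(29.5 d) = 48.8°.
Illuminated fraction = (1 − cos 48.8°)/2 = (1 − 0.659)/2 ≈ 0.171, so 17%.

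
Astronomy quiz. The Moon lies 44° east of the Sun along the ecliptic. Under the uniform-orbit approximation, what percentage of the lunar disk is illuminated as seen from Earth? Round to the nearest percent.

14%

f = (1 − cos 44°)/2 = (1 − 0.719)/2 ≈ 0.140, i.e. 14%.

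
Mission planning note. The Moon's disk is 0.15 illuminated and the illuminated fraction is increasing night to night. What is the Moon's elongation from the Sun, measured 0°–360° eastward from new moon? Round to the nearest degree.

46°

From f = (1 − cos θ)/2: cos θ = 1 − 2×0.15 = 0.700; arccos → 45.6°.
The Moon is waxing (0°–180°), so θ = 45.6° directly.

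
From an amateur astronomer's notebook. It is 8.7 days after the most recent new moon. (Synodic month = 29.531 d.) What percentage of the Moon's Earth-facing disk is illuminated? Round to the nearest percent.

Elongation θ = 360° × 8.7/29.531 ≈ 106.1°.
Illuminated fraction = (1 − cos 106.1°)/2 = (1 − (-0.277))/2 ≈ 0.638, so 64%.

64%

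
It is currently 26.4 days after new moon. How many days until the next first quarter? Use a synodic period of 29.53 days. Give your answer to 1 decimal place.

First quarter occurs at elongation 90°, i.e. at age 29.53 × 90/360 = 7.383 d.
Already past this cycle's first quarter; the next is at 7.383 + 29.53 = 36.913 d, so 36.913 − 26.4 = 10.513 days.

10.5 days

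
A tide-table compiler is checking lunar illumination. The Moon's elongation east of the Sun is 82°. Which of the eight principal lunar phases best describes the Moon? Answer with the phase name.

The first quarter sector spans roughly 68°–112°; 82° falls inside it.

first quarter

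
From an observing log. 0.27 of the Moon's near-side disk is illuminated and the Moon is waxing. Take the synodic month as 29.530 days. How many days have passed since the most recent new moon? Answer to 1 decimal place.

5.1 days

From f = (1 − cos θ)/2: cos θ = 1 − 2×0.27 = 0.460; arccos → 62.6°.
Waxing ⇒ before full, so θ = 62.6°.
At 360°/29.530 d per day, 62.6° corresponds to 5.14 days.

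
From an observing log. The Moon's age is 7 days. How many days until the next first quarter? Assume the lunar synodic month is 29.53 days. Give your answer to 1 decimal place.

First quarter occurs at elongation 90°, i.e. at age 29.53 × 90/360 = 7.383 d.
That is 7.383 − 7 = 0.383 days ahead.

0.4 days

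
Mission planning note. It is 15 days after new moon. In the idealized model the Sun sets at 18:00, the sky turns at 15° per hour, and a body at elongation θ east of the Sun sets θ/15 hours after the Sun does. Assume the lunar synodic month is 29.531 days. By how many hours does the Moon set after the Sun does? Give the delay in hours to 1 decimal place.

Phase angle: θ = 360°·(15 d)/(29.531 d) = 182.9°.
The Moon trails the Sun by θ/15 = 182.9/15 ≈ 12.19 hours.
So the Moon sets 12.19 h after the Sun.

12.2 h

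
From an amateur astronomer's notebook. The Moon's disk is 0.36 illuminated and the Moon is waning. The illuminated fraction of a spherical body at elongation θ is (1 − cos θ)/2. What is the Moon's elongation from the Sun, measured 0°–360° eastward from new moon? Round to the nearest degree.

286°

Invert f = (1 − cos θ)/2 to get cos θ = 1 − 2(0.36) = 0.280, hence θ₀ = arccos 0.280 = 73.7°.
Since the Moon is past full (waning), take the reflex angle: θ = 360° − 73.7° = 286.3°.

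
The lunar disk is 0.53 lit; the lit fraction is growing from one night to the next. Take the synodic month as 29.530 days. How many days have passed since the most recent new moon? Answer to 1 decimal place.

cos θ = 1 − 2f = -0.060, giving a principal value of 93.4°.
The Moon is waxing (0°–180°), so θ = 93.4° directly.
Age = 29.530 × 93.4°/360° ≈ 7.66 days.

7.7 days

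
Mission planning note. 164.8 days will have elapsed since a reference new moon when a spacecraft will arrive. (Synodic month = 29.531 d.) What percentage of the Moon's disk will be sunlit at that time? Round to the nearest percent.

Reduce mod P: 164.8 − 5×29.531 = 17.15 d into the current lunation.
Elongation θ = 360° × 17.15/29.531 ≈ 209.0°.
With cos θ = (-0.875), the lit fraction is (1 − (-0.875))/2 ≈ 0.937, so 94%.

94%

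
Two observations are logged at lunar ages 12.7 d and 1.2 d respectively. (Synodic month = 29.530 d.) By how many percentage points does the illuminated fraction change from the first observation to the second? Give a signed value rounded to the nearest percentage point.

-94 percentage points

θ₁ = 360° × 12.7/29.530 = 154.8°, f₁ = (1 − cos θ₁)/2 = 0.953.
θ₂ = 360° × 1.2/29.530 = 14.6°, f₂ = (1 − cos θ₂)/2 = 0.016.
Change = f₂ − f₁ = -0.936 → -94 percentage points.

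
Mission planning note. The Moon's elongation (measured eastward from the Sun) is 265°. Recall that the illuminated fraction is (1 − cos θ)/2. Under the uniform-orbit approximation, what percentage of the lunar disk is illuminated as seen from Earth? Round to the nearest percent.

54%

Half-versine of 265°: (1 − (-0.087))/2 = 0.544, i.e. 54%.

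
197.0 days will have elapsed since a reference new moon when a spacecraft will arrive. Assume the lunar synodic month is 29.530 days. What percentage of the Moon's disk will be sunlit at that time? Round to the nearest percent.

Reduce mod P: 197.0 − 6×29.530 = 19.82 d into the current lunation.
The Moon has covered 19.82/29.530 of its cycle, so θ ≈ 360° × 19.82/29.530 = 241.6°.
Illuminated fraction = (1 − cos 241.6°)/2 = (1 − (-0.475))/2 ≈ 0.738, so 74%.

74%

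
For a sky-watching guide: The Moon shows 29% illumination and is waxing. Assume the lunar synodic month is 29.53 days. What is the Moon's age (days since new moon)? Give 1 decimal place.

5.3 days

From f = (1 − cos θ)/2: cos θ = 1 − 2×0.29 = 0.420; arccos → 65.2°.
Waxing ⇒ before full, so θ = 65.2°.
That fraction of the synodic month is 65.2/360 × 29.53 d ≈ 5.35 d.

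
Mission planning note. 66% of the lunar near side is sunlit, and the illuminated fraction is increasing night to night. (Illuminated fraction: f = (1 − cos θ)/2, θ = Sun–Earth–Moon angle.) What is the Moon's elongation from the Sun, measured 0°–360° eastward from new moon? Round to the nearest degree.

109°

From f = (1 − cos θ)/2: cos θ = 1 − 2×0.66 = -0.320; arccos → 108.7°.
Before full moon the principal value applies: θ = 108.7°.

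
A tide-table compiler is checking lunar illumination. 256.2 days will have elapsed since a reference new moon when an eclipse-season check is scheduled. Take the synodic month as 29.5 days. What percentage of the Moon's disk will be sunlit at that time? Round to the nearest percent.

256.2/29.5 = 8.685 lunations, so 8 complete cycles and 20.20 d into the next.
The Moon has covered 20.20/29.5 of its cycle, so θ ≈ 360° × 20.20/29.5 = 246.5°.
Illuminated fraction = (1 − cos 246.5°)/2 = (1 − (-0.399))/2 ≈ 0.699, so 70%.

70%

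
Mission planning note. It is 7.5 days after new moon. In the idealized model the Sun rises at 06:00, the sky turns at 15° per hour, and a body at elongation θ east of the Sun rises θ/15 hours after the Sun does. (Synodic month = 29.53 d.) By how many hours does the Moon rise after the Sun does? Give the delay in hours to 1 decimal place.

Phase angle: θ = 360°·(7.5 d)/(29.53 d) = 91.4°.
At 15° of sky rotation per hour, 91.4° corresponds to a 6.10 h lag.
So the Moon rises 6.10 h after the Sun.

6.1 h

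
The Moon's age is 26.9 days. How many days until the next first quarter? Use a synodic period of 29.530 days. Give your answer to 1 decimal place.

First quarter is 0.25 of the way through the cycle: age 0.25 × 29.530 = 7.383 d.
Already past this cycle's first quarter; the next is at 7.383 + 29.530 = 36.913 d, so 36.913 − 26.9 = 10.013 days.

10.0 days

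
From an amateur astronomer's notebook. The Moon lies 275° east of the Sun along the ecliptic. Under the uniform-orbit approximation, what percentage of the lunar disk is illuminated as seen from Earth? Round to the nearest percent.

46%

cos 275° = 0.087, so f = (1 − 0.087)/2 = 0.456, i.e. 46%.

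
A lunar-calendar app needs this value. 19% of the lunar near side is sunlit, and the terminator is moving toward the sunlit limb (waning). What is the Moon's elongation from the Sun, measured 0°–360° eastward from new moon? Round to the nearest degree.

308°

Invert f = (1 − cos θ)/2 to get cos θ = 1 − 2(0.19) = 0.620, hence θ₀ = arccos 0.620 = 51.7°.
A waning Moon lies in 180°–360°, so θ = 360° − 51.7° = 308.3°.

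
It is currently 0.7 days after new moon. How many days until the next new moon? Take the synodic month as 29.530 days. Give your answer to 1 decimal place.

28.8 days

One full lunation from the last new moon is 29.530 d; remaining = 29.530 − 0.7 = 28.830 d.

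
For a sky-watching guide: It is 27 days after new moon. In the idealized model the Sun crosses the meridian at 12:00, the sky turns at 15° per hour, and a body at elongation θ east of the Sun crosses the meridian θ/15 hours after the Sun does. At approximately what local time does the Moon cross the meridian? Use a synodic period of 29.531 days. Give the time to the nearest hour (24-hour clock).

10:00

Phase angle: θ = 360°·(27 d)/(29.531 d) = 329.1°.
The Moon trails the Sun by θ/15 = 329.1/15 ≈ 21.94 hours.
12:00 + 21.94 h ≈ 09:57 → 10:00 to the nearest hour.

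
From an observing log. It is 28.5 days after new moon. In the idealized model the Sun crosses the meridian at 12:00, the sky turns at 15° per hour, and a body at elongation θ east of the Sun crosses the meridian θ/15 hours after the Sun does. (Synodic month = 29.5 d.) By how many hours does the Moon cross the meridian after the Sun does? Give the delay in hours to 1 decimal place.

23.2 h

Phase angle: θ = 360°·(28.5 d)/(29.5 d) = 347.8°.
Delay after the Sun = 347.8° / (15°/h) ≈ 23.19 h.
So the Moon crosses the meridian 23.19 h after the Sun.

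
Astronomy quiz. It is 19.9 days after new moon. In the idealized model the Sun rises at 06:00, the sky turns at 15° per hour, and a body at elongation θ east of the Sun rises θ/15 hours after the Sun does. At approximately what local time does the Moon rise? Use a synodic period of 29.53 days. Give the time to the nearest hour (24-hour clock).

Elongation θ = 360° × 19.9/29.53 ≈ 242.6°.
Delay after the Sun = 242.6° / (15°/h) ≈ 16.17 h.
06:00 + 16.17 h ≈ 22:10 → 22:00 to the nearest hour.

22:00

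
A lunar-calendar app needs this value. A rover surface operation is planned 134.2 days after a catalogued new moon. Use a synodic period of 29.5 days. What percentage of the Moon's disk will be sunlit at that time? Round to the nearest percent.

134.2/29.5 = 4.549 lunations, so 4 complete cycles and 16.20 d into the next.
The Moon has covered 16.20/29.5 of its cycle, so θ ≈ 360° × 16.20/29.5 = 197.7°.
Illuminated fraction = (1 − cos 197.7°)/2 = (1 − (-0.953))/2 ≈ 0.976, so 98%.

98%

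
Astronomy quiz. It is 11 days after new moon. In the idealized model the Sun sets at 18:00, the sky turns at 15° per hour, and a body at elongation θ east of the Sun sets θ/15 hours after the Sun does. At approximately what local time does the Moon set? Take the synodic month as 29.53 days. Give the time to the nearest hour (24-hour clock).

Phase angle: θ = 360°·(11 d)/(29.53 d) = 134.1°.
At 15° of sky rotation per hour, 134.1° corresponds to a 8.94 h lag.
18:00 + 8.94 h ≈ 02:56 → 03:00 to the nearest hour.

03:00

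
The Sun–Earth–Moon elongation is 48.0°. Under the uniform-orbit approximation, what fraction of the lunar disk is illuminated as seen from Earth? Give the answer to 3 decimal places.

Half-versine of 48.0°: (1 − 0.669)/2 = 0.165.

0.165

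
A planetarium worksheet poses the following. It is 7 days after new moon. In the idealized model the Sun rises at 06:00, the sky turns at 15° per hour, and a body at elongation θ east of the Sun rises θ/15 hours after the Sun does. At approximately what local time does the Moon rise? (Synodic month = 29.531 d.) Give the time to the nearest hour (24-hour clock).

The Moon has covered 7/29.531 of its cycle, so θ ≈ 360° × 7/29.531 = 85.3°.
At 15° of sky rotation per hour, 85.3° corresponds to a 5.69 h lag.
06:00 + 5.69 h ≈ 11:41 → 12:00 to the nearest hour.

12:00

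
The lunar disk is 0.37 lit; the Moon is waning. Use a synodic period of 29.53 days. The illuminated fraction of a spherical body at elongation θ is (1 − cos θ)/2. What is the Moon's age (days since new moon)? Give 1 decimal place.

From f = (1 − cos θ)/2: cos θ = 1 − 2×0.37 = 0.260; arccos → 74.9°.
Since the Moon is past full (waning), take the reflex angle: θ = 360° − 74.9° = 285.1°.
Age = 29.53 × 285.1°/360° ≈ 23.38 days.

23.4 days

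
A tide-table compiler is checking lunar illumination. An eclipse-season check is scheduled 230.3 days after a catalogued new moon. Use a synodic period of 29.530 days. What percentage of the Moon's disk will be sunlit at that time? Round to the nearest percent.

35%

230.3/29.530 = 7.799 lunations, so 7 complete cycles and 23.59 d into the next.
The Moon has covered 23.59/29.530 of its cycle, so θ ≈ 360° × 23.59/29.530 = 287.6°.
With cos θ = 0.302, the lit fraction is (1 − 0.302)/2 ≈ 0.349, so 35%.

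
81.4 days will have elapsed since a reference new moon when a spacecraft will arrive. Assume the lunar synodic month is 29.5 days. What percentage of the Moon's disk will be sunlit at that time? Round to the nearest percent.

47%

81.4/29.5 = 2.759 lunations, so 2 complete cycles and 22.40 d into the next.
Elongation θ = 360° × 22.40/29.5 ≈ 273.4°.
cos 273.4° = 0.059, so f = (1 − 0.059)/2 = 0.471, so 47%.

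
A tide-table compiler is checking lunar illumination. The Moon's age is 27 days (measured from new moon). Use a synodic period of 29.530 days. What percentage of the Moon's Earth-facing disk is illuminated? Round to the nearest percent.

Elongation θ = 360° × 27/29.530 ≈ 329.2°.
cos 329.2° = 0.859, so f = (1 − 0.859)/2 = 0.071, so 7%.

7%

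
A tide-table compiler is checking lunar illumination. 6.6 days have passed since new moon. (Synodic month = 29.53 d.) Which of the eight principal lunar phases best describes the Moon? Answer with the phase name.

θ ≈ 360° × 6.6/29.53 = 80°, which falls in the first quarter sector.

first quarter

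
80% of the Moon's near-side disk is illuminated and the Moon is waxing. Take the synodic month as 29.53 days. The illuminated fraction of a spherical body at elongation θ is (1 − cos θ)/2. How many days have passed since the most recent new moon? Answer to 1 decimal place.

10.4 days

Invert f = (1 − cos θ)/2 to get cos θ = 1 − 2(0.80) = -0.600, hence θ₀ = arccos -0.600 = 126.9°.
Waxing ⇒ before full, so θ = 126.9°.
Age = 29.53 × 126.9°/360° ≈ 10.41 days.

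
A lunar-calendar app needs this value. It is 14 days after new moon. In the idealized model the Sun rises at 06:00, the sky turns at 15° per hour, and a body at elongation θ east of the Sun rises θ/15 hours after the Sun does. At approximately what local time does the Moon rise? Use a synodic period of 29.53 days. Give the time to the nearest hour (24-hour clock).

The Moon has covered 14/29.53 of its cycle, so θ ≈ 360° × 14/29.53 = 170.7°.
Delay after the Sun = 170.7° / (15°/h) ≈ 11.38 h.
06:00 + 11.38 h ≈ 17:23 → 17:00 to the nearest hour.

17:00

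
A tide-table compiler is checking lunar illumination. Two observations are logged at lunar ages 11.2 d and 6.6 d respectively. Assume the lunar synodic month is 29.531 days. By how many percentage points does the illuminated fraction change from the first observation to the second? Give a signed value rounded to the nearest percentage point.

-45 percentage points

First observation: θ = 360°·11.2/29.531 = 136.5°, so f = 0.863.
Second observation: θ = 80.5°, f = 0.417.
Δf = 0.417 − 0.863 = -0.446, i.e. -45 pp.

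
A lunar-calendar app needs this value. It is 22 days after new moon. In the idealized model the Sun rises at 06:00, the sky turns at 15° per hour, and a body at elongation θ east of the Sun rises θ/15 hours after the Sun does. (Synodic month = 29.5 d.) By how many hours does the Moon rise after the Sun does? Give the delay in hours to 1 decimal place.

17.9 h

Elongation θ = 360° × 22/29.5 ≈ 268.5°.
Delay after the Sun = 268.5° / (15°/h) ≈ 17.90 h.
So the Moon rises 17.90 h after the Sun.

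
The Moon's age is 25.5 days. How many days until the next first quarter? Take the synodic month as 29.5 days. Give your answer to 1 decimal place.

First quarter is 0.25 of the way through the cycle: age 0.25 × 29.5 = 7.375 d.
Already past this cycle's first quarter; the next is at 7.375 + 29.5 = 36.875 d, so 36.875 − 25.5 = 11.375 days.

11.4 days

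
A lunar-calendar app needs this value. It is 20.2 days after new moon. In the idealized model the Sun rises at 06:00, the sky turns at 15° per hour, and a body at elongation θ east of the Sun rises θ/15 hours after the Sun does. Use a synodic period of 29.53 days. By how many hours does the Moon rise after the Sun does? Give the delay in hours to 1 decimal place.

16.4 h

Elongation θ = 360° × 20.2/29.53 ≈ 246.3°.
At 15° of sky rotation per hour, 246.3° corresponds to a 16.42 h lag.
So the Moon rises 16.42 h after the Sun.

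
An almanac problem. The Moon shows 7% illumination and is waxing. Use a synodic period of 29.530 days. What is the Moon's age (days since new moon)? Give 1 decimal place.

cos θ = 1 − 2f = 0.860, giving a principal value of 30.7°.
Before full moon the principal value applies: θ = 30.7°.
That fraction of the synodic month is 30.7/360 × 29.530 d ≈ 2.52 d.

2.5 days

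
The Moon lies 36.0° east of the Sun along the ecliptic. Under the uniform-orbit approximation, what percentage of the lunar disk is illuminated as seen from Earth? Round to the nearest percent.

Half-versine of 36.0°: (1 − 0.809)/2 = 0.095, i.e. 10%.

10%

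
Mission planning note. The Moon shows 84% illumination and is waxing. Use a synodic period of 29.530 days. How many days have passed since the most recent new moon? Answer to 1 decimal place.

cos θ = 1 − 2f = -0.680, giving a principal value of 132.8°.
Waxing ⇒ before full, so θ = 132.8°.
At 360°/29.530 d per day, 132.8° corresponds to 10.90 days.

10.9 days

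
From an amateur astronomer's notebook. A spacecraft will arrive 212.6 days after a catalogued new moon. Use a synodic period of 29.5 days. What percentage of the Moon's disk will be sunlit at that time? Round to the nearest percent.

212.6 d spans 7 complete synodic months (7 × 29.5 = 206.50 d) plus 6.10 d.
Phase angle: θ = 360°·(6.10 d)/(29.5 d) = 74.4°.
With cos θ = 0.268, the lit fraction is (1 − 0.268)/2 ≈ 0.366, so 37%.

37%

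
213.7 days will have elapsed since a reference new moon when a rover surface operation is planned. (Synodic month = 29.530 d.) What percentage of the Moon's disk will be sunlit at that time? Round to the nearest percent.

46%

213.7/29.530 = 7.237 lunations, so 7 complete cycles and 6.99 d into the next.
Phase angle: θ = 360°·(6.99 d)/(29.530 d) = 85.2°.
Illuminated fraction = (1 − cos 85.2°)/2 = (1 − 0.083)/2 ≈ 0.458, so 46%.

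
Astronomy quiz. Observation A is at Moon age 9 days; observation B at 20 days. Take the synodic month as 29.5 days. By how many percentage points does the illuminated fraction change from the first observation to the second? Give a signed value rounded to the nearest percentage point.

+5 percentage points

First observation: θ = 360°·9/29.5 = 109.8°, so f = 0.670.
Second observation: θ = 244.1°, f = 0.719.
Δf = 0.719 − 0.670 = +0.049, i.e. +5 pp.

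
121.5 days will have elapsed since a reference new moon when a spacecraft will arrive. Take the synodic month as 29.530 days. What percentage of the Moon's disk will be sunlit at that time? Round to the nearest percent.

121.5/29.530 = 4.114 lunations, so 4 complete cycles and 3.38 d into the next.
The Moon has covered 3.38/29.530 of its cycle, so θ ≈ 360° × 3.38/29.530 = 41.2°.
With cos θ = 0.752, the lit fraction is (1 − 0.752)/2 ≈ 0.124, so 12%.

12%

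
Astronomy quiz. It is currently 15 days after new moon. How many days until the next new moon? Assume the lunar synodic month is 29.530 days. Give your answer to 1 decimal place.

One full lunation from the last new moon is 29.530 d; remaining = 29.530 − 15 = 14.530 d.

14.5 days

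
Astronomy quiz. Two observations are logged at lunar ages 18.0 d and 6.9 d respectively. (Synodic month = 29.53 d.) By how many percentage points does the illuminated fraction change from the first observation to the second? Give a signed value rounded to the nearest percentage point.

-44 pp

First observation: θ = 360°·18.0/29.53 = 219.4°, so f = 0.886.
Second observation: θ = 84.1°, f = 0.449.
Δf = 0.449 − 0.886 = -0.437, i.e. -44 pp.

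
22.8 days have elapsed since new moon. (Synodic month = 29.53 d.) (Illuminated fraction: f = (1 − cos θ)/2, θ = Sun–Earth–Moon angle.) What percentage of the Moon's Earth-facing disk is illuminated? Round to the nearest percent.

Elongation θ = 360° × 22.8/29.53 ≈ 278.0°.
Illuminated fraction = (1 − cos 278.0°)/2 = (1 − 0.138)/2 ≈ 0.431, so 43%.

43%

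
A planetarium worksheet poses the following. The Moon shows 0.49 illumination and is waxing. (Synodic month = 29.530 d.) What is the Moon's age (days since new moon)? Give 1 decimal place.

cos θ = 1 − 2f = 0.020, giving a principal value of 88.9°.
Before full moon the principal value applies: θ = 88.9°.
Age = 29.530 × 88.9°/360° ≈ 7.29 days.

7.3 days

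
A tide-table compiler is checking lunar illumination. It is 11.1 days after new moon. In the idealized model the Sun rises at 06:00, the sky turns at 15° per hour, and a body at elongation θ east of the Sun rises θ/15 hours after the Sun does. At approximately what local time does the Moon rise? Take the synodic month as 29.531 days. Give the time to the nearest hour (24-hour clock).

15:00

The Moon has covered 11.1/29.531 of its cycle, so θ ≈ 360° × 11.1/29.531 = 135.3°.
Delay after the Sun = 135.3° / (15°/h) ≈ 9.02 h.
06:00 + 9.02 h ≈ 15:01 → 15:00 to the nearest hour.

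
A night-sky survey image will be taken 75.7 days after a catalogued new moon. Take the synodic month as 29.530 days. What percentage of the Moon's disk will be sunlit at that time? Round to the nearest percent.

96%

75.7 d spans 2 complete synodic months (2 × 29.530 = 59.06 d) plus 16.64 d.
Elongation θ = 360° × 16.64/29.530 ≈ 202.9°.
Illuminated fraction = (1 − cos 202.9°)/2 = (1 − (-0.921))/2 ≈ 0.961, so 96%.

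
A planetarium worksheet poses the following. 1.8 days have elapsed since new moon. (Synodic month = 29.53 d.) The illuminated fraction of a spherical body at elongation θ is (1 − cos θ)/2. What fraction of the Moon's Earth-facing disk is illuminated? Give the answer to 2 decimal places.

Phase angle: θ = 360°·(1.8 d)/(29.53 d) = 21.9°.
cos 21.9° = 0.928, so f = (1 − 0.928)/2 = 0.036.

0.04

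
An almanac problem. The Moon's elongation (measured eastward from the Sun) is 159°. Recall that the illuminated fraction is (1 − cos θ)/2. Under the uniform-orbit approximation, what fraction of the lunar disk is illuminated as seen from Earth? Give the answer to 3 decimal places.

0.967

Half-versine of 159°: (1 − (-0.934))/2 = 0.967.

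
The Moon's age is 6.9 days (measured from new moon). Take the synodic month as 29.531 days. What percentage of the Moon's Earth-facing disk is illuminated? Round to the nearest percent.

Phase angle: θ = 360°·(6.9 d)/(29.531 d) = 84.1°.
With cos θ = 0.103, the lit fraction is (1 − 0.103)/2 ≈ 0.449, so 45%.

45%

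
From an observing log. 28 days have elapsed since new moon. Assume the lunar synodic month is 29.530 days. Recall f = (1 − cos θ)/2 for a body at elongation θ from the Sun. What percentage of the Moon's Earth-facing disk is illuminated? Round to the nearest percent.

3%

The Moon has covered 28/29.530 of its cycle, so θ ≈ 360° × 28/29.530 = 341.3°.
With cos θ = 0.947, the lit fraction is (1 − 0.947)/2 ≈ 0.026, so 3%.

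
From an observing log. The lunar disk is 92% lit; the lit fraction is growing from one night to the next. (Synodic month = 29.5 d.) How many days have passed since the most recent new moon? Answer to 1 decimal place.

12.1 days

cos θ = 1 − 2f = -0.840, giving a principal value of 147.1°.
Waxing ⇒ before full, so θ = 147.1°.
At 360°/29.5 d per day, 147.1° corresponds to 12.06 days.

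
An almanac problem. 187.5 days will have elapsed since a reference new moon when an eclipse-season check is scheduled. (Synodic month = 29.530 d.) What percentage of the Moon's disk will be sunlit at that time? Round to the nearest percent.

79%

Reduce mod P: 187.5 − 6×29.530 = 10.32 d into the current lunation.
Phase angle: θ = 360°·(10.32 d)/(29.530 d) = 125.8°.
cos 125.8° = (-0.585), so f = (1 − (-0.585))/2 = 0.793, so 79%.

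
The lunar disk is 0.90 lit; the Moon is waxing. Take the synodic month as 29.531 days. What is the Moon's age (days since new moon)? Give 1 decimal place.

11.7 days

From f = (1 − cos θ)/2: cos θ = 1 − 2×0.90 = -0.800; arccos → 143.1°.
Before full moon the principal value applies: θ = 143.1°.
That fraction of the synodic month is 143.1/360 × 29.531 d ≈ 11.74 d.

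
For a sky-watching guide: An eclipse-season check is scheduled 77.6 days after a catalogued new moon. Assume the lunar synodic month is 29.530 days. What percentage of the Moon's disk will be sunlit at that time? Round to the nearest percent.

77.6 d spans 2 complete synodic months (2 × 29.530 = 59.06 d) plus 18.54 d.
Elongation θ = 360° × 18.54/29.530 ≈ 226.0°.
With cos θ = (-0.694), the lit fraction is (1 − (-0.694))/2 ≈ 0.847, so 85%.

85%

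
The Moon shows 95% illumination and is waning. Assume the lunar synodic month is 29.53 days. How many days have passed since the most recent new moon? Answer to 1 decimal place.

16.9 days

Invert f = (1 − cos θ)/2 to get cos θ = 1 − 2(0.95) = -0.900, hence θ₀ = arccos -0.900 = 154.2°.
Since the Moon is past full (waning), take the reflex angle: θ = 360° − 154.2° = 205.8°.
At 360°/29.53 d per day, 205.8° corresponds to 16.88 days.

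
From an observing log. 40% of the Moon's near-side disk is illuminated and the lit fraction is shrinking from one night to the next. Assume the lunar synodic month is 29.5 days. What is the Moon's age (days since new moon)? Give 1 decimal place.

23.1 days

cos θ = 1 − 2f = 0.200, giving a principal value of 78.5°.
Waning ⇒ past full, so θ = 360° − 78.5° = 281.5°.
That fraction of the synodic month is 281.5/360 × 29.5 d ≈ 23.07 d.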